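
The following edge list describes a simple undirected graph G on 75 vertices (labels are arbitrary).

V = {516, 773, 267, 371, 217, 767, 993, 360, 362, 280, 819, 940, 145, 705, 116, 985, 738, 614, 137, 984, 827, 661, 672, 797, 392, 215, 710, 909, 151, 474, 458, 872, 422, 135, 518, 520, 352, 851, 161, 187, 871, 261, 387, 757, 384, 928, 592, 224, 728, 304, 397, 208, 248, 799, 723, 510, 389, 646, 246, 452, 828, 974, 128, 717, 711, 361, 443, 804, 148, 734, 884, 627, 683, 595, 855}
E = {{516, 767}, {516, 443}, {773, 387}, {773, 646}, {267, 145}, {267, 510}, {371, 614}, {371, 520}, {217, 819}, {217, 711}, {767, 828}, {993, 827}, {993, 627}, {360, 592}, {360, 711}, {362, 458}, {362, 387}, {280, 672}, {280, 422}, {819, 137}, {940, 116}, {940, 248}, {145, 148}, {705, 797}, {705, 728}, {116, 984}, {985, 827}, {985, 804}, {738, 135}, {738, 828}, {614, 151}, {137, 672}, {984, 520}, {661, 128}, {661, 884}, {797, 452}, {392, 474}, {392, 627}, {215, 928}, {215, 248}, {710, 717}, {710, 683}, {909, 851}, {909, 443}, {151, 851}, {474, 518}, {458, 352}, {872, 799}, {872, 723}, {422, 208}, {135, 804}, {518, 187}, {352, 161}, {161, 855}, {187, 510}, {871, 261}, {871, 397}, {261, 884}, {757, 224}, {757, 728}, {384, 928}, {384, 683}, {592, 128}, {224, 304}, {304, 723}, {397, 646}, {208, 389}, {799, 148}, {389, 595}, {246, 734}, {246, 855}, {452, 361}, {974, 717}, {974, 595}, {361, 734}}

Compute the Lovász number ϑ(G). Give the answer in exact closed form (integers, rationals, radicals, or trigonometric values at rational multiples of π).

75*cos(pi/75)/(cos(pi/75) + 1)

deg(362) = 2; N(362) = {458, 387}.
N(614) = {371, 151}, |N(614)| = 2.
Vertex 128 has 2 neighbors: 661, 592.
deg(422) = 2; N(422) = {280, 208}.
75-vertex 2-regular graph: connected 2-regular on 75 ⇒ C_{75}.
spec(A) ≈ [2.0, 1.993, 1.972, 1.937, 1.889, 1.827, 1.753, 1.666, 1.567, 1.458, 1.338, 1.209, 1.072, 0.927, 0.775, 0.618, 0.457, 0.292, 0.126, -0.042, -0.209, -0.375, -0.538, -0.697, -0.852, -1.0, -1.141, -1.275, -1.399, -1.514, -1.618, -1.711, -1.791, -1.86, -1.915, -1.956, -1.984, -1.998] (distinct, 3 d.p.).
With N=75: ϑ(G) = 75·(-(-1)*2*cos(pi/75))/(2−(-2*cos(pi/75))) = 75*cos(pi/75)/(cos(pi/75) + 1).
ϑ(G) ≈ 37.4835.
Sandwich: α(G)=37 ≤ ϑ(G)=75*cos(pi/75)/(cos(pi/75) + 1) ≤ χ(Ḡ)=38 (both strict).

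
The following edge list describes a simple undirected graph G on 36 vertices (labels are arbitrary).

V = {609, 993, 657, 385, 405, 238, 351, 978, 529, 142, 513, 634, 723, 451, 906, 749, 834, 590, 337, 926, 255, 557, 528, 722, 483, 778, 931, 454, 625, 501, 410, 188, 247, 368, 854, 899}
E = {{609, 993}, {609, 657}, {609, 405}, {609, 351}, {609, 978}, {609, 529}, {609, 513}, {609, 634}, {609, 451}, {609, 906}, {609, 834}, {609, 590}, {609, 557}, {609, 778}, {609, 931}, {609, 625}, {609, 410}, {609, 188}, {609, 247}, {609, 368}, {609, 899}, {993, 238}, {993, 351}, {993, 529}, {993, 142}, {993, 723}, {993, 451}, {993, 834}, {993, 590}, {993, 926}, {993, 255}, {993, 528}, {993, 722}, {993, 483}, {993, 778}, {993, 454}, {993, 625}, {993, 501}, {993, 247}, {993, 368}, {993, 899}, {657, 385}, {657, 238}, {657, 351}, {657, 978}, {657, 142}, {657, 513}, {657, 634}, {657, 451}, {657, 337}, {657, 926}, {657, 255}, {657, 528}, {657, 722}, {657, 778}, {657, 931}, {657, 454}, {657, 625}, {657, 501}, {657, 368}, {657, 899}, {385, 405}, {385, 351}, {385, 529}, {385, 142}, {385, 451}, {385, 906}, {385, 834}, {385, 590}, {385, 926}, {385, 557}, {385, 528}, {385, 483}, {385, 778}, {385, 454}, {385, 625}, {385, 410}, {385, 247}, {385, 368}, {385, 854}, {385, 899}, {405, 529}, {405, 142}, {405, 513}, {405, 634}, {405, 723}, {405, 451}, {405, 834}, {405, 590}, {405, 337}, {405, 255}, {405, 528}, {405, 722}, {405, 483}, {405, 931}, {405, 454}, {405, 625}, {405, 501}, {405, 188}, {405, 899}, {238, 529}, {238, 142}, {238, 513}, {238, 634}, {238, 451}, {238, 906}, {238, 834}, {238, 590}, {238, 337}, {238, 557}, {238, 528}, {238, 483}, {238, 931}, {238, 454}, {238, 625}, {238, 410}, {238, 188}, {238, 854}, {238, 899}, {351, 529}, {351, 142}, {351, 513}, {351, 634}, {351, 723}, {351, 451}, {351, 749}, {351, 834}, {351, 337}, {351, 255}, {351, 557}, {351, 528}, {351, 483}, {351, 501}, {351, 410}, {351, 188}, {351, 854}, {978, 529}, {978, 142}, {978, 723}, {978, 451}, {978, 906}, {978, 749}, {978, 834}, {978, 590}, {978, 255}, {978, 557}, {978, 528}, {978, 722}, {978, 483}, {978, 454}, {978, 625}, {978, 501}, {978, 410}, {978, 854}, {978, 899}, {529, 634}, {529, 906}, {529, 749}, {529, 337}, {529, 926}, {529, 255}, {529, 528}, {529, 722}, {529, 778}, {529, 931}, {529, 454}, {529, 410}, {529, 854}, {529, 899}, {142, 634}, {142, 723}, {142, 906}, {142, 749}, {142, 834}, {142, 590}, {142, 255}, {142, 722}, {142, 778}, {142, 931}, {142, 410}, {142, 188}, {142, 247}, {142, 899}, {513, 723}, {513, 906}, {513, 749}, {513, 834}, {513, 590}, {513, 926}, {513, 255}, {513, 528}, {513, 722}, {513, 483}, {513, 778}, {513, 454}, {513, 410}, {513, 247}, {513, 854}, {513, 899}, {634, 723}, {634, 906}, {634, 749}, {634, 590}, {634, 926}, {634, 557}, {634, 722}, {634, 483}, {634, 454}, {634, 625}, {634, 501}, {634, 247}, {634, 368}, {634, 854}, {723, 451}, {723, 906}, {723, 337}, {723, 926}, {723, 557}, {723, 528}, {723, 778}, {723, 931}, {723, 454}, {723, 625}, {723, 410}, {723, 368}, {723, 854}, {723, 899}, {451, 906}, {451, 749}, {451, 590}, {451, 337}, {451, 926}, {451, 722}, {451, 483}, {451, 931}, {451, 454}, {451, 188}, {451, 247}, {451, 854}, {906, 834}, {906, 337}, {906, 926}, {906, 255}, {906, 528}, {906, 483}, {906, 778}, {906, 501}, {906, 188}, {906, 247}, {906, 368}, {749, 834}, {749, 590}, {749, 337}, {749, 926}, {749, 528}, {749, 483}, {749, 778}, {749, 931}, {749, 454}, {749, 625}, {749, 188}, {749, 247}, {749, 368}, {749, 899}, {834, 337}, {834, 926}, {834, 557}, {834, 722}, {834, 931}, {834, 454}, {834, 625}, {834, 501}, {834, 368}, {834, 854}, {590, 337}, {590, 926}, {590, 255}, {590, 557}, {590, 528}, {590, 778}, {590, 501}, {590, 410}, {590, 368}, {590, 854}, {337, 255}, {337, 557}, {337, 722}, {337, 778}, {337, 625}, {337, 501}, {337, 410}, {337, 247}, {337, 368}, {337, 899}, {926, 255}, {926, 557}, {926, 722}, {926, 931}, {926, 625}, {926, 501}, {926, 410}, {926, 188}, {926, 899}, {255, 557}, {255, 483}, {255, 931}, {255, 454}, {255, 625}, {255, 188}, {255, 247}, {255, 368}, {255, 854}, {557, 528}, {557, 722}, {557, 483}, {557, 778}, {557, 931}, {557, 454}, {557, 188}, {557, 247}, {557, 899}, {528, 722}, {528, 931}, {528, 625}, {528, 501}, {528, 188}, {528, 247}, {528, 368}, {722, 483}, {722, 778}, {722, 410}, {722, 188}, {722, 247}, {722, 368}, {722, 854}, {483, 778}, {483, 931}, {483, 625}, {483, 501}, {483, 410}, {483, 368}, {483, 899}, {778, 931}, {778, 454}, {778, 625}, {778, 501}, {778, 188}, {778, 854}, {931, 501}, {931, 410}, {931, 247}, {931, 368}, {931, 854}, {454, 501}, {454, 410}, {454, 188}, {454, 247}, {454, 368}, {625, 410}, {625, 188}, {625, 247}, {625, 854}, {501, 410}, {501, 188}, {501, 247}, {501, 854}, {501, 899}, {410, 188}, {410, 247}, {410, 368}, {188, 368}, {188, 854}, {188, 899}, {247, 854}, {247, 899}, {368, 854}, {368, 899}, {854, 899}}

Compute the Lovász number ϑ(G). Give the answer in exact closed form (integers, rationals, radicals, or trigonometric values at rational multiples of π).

N(749) = {351, 978, 529, 142, 513, 634, 451, 834, 590, 337, 926, 528, 483, 778, 931, 454, 625, 188, 247, 368, 899}, |N(749)| = 21.
N(247) = {609, 993, 385, 142, 513, 634, 451, 906, 749, 337, 255, 557, 528, 722, 931, 454, 625, 501, 410, 854, 899}, |N(247)| = 21.
N(255) = {993, 657, 405, 351, 978, 529, 142, 513, 906, 590, 337, 926, 557, 483, 931, 454, 625, 188, 247, 368, 854}, |N(255)| = 21.
deg(854) = 21; N(854) = {385, 238, 351, 978, 529, 513, 634, 723, 451, 834, 590, 255, 722, 778, 931, 625, 501, 188, 247, 368, 899}.
36-vertex 21-regular graph: Kneser-type, 2-subsets of [9].
spec(A) ≈ [21.0, 1.0, -6.0] (distinct, 6 d.p.).
With N=36: ϑ(G) = 36·(-1*(-6))/(21−(-6)) = 8.
ϑ(G) ≈ 8.00000.

8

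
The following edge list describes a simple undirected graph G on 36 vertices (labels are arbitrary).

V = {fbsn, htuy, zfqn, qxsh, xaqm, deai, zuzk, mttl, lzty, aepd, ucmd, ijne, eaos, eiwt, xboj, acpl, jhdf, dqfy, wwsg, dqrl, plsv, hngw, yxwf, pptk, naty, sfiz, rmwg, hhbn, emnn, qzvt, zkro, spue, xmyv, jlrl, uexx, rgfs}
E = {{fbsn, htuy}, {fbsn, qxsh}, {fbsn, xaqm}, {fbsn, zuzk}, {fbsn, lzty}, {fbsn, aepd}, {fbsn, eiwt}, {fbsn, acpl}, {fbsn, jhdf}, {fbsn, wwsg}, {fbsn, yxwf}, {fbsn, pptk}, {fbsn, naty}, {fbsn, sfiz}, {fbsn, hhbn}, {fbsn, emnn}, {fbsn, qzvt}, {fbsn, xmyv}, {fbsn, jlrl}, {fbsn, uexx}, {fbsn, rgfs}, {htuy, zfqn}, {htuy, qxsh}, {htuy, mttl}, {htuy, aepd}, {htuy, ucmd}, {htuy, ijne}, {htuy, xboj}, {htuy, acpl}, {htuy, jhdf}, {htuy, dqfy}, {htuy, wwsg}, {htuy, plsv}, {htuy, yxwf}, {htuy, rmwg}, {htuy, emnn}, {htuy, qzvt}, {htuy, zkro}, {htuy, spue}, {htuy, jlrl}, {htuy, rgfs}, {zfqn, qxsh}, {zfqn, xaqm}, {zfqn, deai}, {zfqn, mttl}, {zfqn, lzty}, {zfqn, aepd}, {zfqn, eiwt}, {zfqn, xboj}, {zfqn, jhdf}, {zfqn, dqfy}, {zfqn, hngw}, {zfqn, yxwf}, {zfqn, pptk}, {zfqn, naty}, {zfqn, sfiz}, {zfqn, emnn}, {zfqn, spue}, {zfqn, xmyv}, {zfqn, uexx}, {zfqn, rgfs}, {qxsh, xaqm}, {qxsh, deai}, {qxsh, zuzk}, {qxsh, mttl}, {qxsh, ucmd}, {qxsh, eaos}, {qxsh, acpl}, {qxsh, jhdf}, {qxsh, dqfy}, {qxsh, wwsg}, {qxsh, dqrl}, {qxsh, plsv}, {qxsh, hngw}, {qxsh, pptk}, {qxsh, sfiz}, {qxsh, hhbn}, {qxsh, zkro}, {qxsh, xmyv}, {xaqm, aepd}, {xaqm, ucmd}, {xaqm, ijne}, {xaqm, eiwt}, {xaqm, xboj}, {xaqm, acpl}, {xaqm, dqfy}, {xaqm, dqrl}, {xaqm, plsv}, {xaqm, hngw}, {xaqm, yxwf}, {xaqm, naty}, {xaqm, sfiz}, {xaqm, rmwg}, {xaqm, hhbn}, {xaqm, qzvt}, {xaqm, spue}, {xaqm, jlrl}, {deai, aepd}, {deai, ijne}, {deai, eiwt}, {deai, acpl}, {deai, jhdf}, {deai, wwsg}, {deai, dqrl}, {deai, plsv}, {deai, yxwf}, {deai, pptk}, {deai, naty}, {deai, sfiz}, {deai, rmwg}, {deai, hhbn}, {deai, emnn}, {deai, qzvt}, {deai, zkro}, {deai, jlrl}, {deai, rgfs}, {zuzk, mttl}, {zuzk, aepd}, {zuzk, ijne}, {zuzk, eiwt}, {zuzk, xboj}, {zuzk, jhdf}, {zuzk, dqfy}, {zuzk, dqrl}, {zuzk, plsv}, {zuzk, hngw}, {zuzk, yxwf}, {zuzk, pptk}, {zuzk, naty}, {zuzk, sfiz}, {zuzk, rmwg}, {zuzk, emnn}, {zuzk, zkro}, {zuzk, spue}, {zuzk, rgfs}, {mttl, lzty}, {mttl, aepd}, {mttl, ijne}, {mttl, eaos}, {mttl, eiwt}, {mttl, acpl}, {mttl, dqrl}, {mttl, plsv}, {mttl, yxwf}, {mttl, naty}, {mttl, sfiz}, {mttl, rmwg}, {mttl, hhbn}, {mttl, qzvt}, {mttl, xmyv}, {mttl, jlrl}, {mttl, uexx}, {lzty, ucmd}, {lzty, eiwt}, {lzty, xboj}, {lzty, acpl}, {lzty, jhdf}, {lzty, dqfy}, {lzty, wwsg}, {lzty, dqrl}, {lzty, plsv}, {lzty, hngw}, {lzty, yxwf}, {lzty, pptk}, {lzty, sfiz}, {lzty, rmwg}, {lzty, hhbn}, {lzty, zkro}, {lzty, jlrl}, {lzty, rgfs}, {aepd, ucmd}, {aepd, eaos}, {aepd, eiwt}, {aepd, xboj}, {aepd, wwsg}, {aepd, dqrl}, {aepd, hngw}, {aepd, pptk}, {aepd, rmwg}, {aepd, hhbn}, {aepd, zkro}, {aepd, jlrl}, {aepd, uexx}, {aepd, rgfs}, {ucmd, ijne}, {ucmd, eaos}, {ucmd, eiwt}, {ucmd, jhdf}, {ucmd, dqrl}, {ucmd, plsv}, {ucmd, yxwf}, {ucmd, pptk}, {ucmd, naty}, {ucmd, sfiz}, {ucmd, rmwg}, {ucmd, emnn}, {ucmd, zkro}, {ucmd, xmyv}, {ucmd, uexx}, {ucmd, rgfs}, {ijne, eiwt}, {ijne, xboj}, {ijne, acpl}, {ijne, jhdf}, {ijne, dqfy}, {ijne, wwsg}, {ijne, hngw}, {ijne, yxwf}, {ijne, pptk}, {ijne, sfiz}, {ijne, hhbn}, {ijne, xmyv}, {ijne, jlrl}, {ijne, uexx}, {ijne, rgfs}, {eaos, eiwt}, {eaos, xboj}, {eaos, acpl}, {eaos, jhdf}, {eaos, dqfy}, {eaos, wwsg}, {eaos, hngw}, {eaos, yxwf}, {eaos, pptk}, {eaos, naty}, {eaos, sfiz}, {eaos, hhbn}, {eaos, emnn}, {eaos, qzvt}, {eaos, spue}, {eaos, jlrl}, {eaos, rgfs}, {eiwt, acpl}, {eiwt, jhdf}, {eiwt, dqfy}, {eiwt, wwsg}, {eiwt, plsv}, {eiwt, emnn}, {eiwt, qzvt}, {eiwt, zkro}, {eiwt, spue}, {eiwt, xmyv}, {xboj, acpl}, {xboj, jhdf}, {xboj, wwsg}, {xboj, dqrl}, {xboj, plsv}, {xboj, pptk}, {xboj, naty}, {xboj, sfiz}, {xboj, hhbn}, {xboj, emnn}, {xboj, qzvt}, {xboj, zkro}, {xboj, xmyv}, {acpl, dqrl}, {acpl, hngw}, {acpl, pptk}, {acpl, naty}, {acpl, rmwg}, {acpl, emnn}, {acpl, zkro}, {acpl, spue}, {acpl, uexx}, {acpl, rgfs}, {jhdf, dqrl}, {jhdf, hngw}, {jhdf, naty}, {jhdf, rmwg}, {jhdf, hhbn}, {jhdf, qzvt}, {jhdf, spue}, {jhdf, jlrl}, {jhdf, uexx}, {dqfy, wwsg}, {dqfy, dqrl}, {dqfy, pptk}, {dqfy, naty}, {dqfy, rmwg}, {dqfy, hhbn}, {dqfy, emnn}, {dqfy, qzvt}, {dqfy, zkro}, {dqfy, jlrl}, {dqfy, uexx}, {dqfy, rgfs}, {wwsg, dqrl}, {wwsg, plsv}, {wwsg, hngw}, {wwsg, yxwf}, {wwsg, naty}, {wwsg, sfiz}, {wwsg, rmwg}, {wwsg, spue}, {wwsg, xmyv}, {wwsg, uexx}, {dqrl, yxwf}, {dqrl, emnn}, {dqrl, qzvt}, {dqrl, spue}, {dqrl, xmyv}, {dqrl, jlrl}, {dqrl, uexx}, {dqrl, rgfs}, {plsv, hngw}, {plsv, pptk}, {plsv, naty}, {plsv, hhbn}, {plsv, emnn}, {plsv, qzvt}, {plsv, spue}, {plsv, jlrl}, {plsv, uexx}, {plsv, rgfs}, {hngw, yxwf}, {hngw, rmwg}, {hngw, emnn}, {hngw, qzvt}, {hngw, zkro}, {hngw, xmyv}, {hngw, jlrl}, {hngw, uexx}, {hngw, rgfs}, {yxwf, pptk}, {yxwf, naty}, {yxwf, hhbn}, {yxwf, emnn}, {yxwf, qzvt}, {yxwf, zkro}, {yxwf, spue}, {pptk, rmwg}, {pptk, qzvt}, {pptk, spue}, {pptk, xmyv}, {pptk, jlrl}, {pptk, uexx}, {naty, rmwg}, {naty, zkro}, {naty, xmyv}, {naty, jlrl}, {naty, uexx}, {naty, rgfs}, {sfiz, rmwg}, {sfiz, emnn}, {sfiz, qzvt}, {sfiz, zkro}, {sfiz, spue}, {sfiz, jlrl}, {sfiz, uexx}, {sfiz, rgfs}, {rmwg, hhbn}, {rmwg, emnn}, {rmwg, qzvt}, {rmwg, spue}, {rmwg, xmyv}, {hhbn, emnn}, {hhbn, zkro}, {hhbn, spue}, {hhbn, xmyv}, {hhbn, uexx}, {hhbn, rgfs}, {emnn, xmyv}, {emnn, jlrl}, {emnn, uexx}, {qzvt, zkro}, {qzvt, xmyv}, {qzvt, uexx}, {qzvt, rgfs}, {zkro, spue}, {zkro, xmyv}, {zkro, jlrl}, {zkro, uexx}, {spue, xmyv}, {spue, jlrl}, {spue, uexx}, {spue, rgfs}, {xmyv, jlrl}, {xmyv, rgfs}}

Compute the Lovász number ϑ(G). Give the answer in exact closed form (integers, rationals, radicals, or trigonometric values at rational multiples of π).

8

N(spue) = {htuy, zfqn, xaqm, zuzk, eaos, eiwt, acpl, jhdf, wwsg, dqrl, plsv, yxwf, pptk, sfiz, rmwg, hhbn, zkro, xmyv, jlrl, uexx, rgfs}, |N(spue)| = 21.
deg(rgfs) = 21; N(rgfs) = {fbsn, htuy, zfqn, deai, zuzk, lzty, aepd, ucmd, ijne, eaos, acpl, dqfy, dqrl, plsv, hngw, naty, sfiz, hhbn, qzvt, spue, xmyv}.
N(acpl) = {fbsn, htuy, qxsh, xaqm, deai, mttl, lzty, ijne, eaos, eiwt, xboj, dqrl, hngw, pptk, naty, rmwg, emnn, zkro, spue, uexx, rgfs}, |N(acpl)| = 21.
Vertex zfqn has 21 neighbors: htuy, qxsh, xaqm, deai, mttl, lzty, aepd, eiwt, xboj, jhdf, dqfy, hngw, yxwf, pptk, naty, sfiz, emnn, spue, xmyv, uexx, rgfs.
Regular of degree 21 on 36 vertices: Kneser K(9,2) on C(9,2)=36 vertices.
spec(A) ≈ [21.0, 1.0, -6.0] (distinct, 4 d.p.).
Lovász: ϑ = −36(-6)/(21+-1*(-6)) = 8.
≈ 8.0000000 (to 7 d.p.).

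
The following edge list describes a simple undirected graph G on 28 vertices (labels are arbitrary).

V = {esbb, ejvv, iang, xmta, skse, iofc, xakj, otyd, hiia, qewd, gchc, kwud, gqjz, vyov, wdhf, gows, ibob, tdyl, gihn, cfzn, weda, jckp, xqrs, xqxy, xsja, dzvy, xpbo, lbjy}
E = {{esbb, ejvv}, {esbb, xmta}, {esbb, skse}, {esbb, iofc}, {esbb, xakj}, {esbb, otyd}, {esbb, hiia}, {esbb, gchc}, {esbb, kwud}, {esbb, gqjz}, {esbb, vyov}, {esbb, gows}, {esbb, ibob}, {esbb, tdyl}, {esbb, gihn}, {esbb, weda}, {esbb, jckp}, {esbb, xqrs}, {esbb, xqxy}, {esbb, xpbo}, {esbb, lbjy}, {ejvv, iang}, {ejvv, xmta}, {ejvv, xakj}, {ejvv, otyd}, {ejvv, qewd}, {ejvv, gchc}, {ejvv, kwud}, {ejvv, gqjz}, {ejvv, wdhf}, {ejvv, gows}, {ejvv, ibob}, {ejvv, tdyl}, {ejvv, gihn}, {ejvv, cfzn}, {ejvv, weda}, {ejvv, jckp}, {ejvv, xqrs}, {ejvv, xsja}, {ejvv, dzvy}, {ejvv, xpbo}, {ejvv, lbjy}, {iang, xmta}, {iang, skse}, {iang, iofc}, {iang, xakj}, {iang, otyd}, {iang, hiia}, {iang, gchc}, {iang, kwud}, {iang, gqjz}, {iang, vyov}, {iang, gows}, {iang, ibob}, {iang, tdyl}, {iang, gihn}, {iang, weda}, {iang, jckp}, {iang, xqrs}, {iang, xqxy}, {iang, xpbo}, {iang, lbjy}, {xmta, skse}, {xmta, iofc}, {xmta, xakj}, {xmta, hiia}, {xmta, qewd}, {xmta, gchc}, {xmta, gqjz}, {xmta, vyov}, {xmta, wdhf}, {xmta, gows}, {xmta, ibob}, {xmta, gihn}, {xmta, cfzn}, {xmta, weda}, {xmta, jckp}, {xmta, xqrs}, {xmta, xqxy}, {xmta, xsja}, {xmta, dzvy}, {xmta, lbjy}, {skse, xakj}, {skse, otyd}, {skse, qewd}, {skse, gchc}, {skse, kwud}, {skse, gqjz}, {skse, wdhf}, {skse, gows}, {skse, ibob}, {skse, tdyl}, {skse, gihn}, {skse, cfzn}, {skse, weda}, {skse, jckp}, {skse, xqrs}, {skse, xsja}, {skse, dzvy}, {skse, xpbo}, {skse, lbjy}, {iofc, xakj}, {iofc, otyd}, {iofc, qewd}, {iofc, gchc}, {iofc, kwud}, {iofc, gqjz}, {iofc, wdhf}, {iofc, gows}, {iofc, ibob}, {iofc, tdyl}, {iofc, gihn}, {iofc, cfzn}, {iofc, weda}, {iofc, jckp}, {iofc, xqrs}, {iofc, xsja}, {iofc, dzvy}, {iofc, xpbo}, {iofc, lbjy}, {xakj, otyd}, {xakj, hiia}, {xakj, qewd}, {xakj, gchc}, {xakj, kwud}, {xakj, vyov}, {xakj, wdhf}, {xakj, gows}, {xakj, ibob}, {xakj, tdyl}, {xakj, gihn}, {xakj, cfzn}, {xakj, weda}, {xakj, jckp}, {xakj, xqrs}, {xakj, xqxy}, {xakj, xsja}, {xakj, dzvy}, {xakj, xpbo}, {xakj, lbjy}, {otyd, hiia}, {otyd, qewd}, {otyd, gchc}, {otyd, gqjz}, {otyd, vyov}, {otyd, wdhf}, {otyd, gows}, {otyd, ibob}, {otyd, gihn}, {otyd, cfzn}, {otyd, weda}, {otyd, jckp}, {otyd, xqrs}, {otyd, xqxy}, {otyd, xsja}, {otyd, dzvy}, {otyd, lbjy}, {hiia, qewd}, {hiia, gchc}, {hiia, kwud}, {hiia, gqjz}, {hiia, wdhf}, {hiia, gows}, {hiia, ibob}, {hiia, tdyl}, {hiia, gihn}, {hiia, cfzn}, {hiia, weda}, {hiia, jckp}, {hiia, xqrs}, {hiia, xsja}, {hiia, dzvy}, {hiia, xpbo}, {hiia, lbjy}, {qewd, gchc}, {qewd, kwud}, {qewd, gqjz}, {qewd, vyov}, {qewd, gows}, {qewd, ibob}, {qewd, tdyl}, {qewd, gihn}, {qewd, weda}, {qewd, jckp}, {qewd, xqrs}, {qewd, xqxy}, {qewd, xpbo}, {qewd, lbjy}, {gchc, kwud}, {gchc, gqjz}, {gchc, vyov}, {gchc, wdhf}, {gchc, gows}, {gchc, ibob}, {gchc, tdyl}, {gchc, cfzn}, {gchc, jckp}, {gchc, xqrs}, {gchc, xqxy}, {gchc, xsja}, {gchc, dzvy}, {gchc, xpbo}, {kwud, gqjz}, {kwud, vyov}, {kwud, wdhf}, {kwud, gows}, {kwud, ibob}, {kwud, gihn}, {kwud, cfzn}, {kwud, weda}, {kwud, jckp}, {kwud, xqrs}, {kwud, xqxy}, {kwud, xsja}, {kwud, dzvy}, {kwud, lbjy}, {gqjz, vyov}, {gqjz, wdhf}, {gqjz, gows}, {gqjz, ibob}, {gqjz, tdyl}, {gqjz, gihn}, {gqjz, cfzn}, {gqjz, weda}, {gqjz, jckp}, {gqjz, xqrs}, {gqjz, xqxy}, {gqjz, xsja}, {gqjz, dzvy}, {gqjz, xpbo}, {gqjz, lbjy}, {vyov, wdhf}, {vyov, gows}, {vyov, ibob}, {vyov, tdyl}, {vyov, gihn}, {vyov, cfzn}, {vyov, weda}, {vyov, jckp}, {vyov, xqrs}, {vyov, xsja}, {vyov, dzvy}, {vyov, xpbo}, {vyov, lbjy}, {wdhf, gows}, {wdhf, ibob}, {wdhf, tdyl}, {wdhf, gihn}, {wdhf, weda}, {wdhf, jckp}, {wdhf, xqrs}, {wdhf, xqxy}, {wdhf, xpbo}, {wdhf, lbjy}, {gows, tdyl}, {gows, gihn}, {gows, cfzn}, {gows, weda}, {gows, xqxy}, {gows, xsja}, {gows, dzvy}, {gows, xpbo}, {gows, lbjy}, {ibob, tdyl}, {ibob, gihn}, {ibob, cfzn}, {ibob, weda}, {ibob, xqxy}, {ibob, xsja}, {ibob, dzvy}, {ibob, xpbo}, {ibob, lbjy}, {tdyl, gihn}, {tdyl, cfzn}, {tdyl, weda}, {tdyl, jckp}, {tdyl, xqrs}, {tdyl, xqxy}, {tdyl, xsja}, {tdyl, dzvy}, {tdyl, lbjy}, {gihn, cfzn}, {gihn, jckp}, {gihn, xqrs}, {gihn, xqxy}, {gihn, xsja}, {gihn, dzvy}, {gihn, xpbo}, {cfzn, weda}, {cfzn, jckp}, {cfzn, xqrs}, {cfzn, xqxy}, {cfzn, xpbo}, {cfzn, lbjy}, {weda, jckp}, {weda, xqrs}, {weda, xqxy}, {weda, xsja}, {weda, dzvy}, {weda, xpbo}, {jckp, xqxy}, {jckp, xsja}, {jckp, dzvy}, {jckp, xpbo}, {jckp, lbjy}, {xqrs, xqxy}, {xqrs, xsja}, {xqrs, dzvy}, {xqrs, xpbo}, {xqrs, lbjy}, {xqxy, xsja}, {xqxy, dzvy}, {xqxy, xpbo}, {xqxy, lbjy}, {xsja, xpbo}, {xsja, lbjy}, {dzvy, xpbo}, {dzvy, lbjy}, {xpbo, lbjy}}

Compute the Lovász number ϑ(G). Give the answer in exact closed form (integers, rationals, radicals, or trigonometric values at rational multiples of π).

N(xmta) = {esbb, ejvv, iang, skse, iofc, xakj, hiia, qewd, gchc, gqjz, vyov, wdhf, gows, ibob, gihn, cfzn, weda, jckp, xqrs, xqxy, xsja, dzvy, lbjy}, |N(xmta)| = 23.
deg(xpbo) = 23; N(xpbo) = {esbb, ejvv, iang, skse, iofc, xakj, hiia, qewd, gchc, gqjz, vyov, wdhf, gows, ibob, gihn, cfzn, weda, jckp, xqrs, xqxy, xsja, dzvy, lbjy}.
N(ibob) = {esbb, ejvv, iang, xmta, skse, iofc, xakj, otyd, hiia, qewd, gchc, kwud, gqjz, vyov, wdhf, tdyl, gihn, cfzn, weda, xqxy, xsja, dzvy, xpbo, lbjy}, |N(ibob)| = 24.
Vertex xqxy has 22 neighbors: esbb, iang, xmta, xakj, otyd, qewd, gchc, kwud, gqjz, wdhf, gows, ibob, tdyl, gihn, cfzn, weda, jckp, xqrs, xsja, dzvy, xpbo, lbjy.
Complete multipartite on [7, 6, 5, 4, 4, 2]: sandwich collapses at ϑ=7.
= 7.00000… (decimal).
Sandwich: α(G)=7 ≤ ϑ(G)=7 ≤ χ(Ḡ)=7 (collapsed).

7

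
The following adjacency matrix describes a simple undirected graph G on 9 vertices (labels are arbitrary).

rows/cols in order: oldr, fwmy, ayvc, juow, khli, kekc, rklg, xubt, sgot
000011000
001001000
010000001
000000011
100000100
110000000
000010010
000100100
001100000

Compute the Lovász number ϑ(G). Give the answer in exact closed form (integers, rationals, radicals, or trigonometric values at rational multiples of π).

9*cos(pi/9)/(cos(pi/9) + 1)

deg(sgot) = 2; N(sgot) = {ayvc, juow}.
Vertex fwmy has 2 neighbors: ayvc, kekc.
deg(rklg) = 2; N(rklg) = {khli, xubt}.
N(oldr) = {khli, kekc}, |N(oldr)| = 2.
Every vertex has degree 2 (N=9); connected 2-regular on 9 ⇒ C_{9}.
Distinct eigenvalues (to 4 d.p.): [2.0, 1.5321, 0.3473, -1.0, -1.8794].
−9·(-2*cos(pi/9)) / ((2)−(-2*cos(pi/9))) = 9*cos(pi/9)/(cos(pi/9) + 1) = ϑ(G).
≈ 4.36009 (to 5 d.p.).
α=4, χ(Ḡ)=5; ϑ=9*cos(pi/9)/(cos(pi/9) + 1) lies between (both strict).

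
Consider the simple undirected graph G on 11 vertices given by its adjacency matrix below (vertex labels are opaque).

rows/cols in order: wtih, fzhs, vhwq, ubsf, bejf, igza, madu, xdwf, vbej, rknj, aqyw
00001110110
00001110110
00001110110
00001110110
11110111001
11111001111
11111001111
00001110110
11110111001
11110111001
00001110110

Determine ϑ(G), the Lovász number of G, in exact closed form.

N(fzhs) = {bejf, igza, madu, vbej, rknj}, |N(fzhs)| = 5.
Vertex xdwf has 5 neighbors: bejf, igza, madu, vbej, rknj.
deg(vhwq) = 5; N(vhwq) = {bejf, igza, madu, vbej, rknj}.
N(igza) = {wtih, fzhs, vhwq, ubsf, bejf, xdwf, vbej, rknj, aqyw}, |N(igza)| = 9.
Complete 3-partite, parts [6, 3, 2]: perfect, ϑ = α = 6.
= 6.000000000… (decimal).
Check 6 ≤ 6 ≤ 6: collapsed.

6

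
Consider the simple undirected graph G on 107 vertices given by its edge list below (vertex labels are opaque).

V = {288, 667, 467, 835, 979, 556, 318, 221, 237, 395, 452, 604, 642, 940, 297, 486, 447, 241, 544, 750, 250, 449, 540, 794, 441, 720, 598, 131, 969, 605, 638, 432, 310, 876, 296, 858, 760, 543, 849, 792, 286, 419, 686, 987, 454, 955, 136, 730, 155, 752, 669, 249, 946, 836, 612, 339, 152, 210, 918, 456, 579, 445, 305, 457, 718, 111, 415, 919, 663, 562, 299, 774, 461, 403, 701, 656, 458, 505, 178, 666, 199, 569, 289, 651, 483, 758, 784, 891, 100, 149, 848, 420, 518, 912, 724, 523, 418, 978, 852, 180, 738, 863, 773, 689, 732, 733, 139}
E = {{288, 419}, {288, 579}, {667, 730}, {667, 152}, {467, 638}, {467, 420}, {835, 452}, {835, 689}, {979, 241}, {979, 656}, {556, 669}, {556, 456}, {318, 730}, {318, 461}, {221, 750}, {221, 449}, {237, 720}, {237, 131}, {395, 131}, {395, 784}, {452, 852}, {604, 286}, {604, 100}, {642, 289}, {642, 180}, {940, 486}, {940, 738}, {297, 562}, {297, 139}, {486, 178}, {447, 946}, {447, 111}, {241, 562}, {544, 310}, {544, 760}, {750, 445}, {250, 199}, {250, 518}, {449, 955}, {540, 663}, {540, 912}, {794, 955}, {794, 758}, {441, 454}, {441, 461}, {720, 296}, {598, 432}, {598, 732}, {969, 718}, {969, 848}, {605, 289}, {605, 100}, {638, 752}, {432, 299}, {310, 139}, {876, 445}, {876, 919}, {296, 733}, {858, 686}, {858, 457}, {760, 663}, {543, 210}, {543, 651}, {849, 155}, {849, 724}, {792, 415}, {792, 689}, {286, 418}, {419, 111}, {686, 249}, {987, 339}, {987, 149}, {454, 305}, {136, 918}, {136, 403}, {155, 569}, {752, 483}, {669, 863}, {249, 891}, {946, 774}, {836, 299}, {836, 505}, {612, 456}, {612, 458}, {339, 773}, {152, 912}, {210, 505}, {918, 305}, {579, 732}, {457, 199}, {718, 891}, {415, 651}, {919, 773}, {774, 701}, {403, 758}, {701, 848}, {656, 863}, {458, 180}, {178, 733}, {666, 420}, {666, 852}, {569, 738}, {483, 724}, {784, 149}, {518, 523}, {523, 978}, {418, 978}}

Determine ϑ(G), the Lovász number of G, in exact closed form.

deg(738) = 2; N(738) = {940, 569}.
deg(569) = 2; N(569) = {155, 738}.
N(432) = {598, 299}, |N(432)| = 2.
Vertex 249 has 2 neighbors: 686, 891.
2-regular, N=107; a single 107-cycle (edge-transitive).
The 54 distinct eigenvalues: [2.0, 1.996553, 1.986223, 1.969046, 1.945082, 1.914413, 1.877144, 1.833404, 1.783344, 1.727137, 1.664975, 1.597075, 1.523668, 1.44501, 1.36137, 1.273037, 1.180316, 1.083526, 0.983001, 0.879087, 0.772143, 0.662537, 0.550647, 0.43686, 0.321566, 0.205163, 0.088054, -0.02936, -0.146672, -0.263478, -0.379376, -0.493966, -0.606854, -0.717649, -0.825971, -0.931446, -1.033709, -1.132409, -1.227206, -1.317772, -1.403795, -1.484979, -1.561044, -1.631728, -1.696787, -1.755997, -1.809154, -1.856074, -1.896596, -1.930579, -1.957908, -1.978487, -1.992247, -1.999138].
−107·(-2*cos(pi/107)) / ((2)−(-2*cos(pi/107))) = 107*cos(pi/107)/(cos(pi/107) + 1) = ϑ(G).
≈ 53.4885 (to 4 d.p.).
53 ≤ 107*cos(pi/107)/(cos(pi/107) + 1) ≤ 54: both strict.

107*cos(pi/107)/(cos(pi/107) + 1)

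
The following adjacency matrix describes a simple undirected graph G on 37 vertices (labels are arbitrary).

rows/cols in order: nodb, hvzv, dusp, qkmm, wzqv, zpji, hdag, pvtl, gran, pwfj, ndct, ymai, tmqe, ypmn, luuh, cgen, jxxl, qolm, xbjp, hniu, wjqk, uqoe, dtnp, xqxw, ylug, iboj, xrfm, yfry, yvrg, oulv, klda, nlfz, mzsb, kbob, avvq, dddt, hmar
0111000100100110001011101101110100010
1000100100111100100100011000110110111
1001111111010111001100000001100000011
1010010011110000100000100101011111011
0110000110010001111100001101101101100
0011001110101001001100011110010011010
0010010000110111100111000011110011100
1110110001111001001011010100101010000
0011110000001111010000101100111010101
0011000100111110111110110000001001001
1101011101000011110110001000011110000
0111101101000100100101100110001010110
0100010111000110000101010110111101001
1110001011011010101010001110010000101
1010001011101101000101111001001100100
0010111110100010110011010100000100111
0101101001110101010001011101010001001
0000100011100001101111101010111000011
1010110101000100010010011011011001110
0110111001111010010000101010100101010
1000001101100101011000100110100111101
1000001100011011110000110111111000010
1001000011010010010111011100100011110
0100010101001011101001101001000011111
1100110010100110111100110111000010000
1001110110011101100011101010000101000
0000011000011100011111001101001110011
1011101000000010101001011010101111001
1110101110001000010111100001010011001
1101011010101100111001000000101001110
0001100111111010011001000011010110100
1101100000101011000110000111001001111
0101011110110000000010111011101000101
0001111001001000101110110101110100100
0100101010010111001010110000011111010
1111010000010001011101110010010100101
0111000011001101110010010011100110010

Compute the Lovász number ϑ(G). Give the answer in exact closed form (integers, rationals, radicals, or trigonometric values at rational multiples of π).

sqrt(37)

Vertex mzsb has 18 neighbors: hvzv, qkmm, zpji, hdag, pvtl, gran, ndct, ymai, wjqk, dtnp, xqxw, ylug, xrfm, yfry, yvrg, klda, avvq, hmar.
deg(kbob) = 18; N(kbob) = {qkmm, wzqv, zpji, hdag, pwfj, tmqe, jxxl, xbjp, hniu, wjqk, dtnp, xqxw, iboj, yfry, yvrg, oulv, nlfz, avvq}.
deg(hmar) = 18; N(hmar) = {hvzv, dusp, qkmm, gran, pwfj, tmqe, ypmn, cgen, jxxl, qolm, wjqk, xqxw, xrfm, yfry, yvrg, nlfz, mzsb, dddt}.
Vertex yvrg has 18 neighbors: nodb, hvzv, dusp, wzqv, hdag, pvtl, gran, tmqe, qolm, hniu, wjqk, uqoe, dtnp, yfry, oulv, mzsb, kbob, hmar.
deg(v) = 18 for all v (|V|=37); Paley(37): SR with (k,λ,μ)=(18,8,9).
Distinct eigenvalues (to 3 d.p.): [18.0, 2.541, -3.541].
−37·(-sqrt(37)/2 - 1/2) / ((18)−(-sqrt(37)/2 - 1/2)) = sqrt(37) = ϑ(G).
Numerically 6.0828.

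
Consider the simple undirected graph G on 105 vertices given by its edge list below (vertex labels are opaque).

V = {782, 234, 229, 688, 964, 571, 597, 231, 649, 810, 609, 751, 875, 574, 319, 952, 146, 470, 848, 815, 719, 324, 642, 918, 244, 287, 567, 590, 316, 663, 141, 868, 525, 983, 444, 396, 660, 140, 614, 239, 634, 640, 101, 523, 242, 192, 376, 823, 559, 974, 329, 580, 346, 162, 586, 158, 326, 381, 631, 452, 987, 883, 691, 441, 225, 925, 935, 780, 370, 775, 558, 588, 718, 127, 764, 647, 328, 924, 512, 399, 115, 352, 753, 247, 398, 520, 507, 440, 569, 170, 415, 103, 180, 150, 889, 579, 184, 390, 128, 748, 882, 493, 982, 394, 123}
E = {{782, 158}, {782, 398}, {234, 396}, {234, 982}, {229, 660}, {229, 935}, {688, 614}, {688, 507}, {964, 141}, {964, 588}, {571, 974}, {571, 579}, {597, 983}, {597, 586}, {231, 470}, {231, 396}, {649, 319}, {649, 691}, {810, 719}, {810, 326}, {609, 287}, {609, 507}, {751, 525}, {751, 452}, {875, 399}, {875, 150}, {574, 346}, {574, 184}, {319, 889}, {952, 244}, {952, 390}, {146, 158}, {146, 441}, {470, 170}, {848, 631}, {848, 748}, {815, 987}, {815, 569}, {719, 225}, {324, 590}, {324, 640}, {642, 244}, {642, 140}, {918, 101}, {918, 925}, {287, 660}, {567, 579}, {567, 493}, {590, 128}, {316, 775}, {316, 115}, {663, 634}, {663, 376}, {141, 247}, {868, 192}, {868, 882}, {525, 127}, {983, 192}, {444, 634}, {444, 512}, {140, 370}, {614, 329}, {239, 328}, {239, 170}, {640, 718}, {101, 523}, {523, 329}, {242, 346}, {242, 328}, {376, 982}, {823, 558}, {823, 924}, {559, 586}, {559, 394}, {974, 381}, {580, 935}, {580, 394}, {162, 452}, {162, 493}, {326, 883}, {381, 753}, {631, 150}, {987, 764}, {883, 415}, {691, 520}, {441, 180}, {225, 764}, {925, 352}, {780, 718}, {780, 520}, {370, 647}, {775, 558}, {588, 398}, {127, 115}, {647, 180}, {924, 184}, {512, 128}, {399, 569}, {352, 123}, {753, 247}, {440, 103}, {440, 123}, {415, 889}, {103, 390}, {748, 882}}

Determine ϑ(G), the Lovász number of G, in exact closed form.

Vertex 162 has 2 neighbors: 452, 493.
deg(525) = 2; N(525) = {751, 127}.
deg(663) = 2; N(663) = {634, 376}.
Vertex 882 has 2 neighbors: 868, 748.
Regular of degree 2 on 105 vertices: this is C_{105}, the 105-cycle.
spec(A) ≈ [2.0, 1.99642, 1.985694, 1.967859, 1.94298, 1.911146, 1.87247, 1.827091, 1.775172, 1.716898, 1.652478, 1.582142, 1.506143, 1.424752, 1.338261, 1.24698, 1.151234, 1.051368, 0.947737, 0.840714, 0.730682, 0.618034, 0.503174, 0.386512, 0.268467, 0.14946, 0.029919, -0.08973, -0.209057, -0.327636, -0.445042, -0.560855, -0.67466, -0.78605, -0.894626, -1.0, -1.101794, -1.199644, -1.293199, -1.382125, -1.466104, -1.544834, -1.618034, -1.685442, -1.746816, -1.801938, -1.850609, -1.892655, -1.927926, -1.956295, -1.977662, -1.991949, -1.999105] (distinct, 6 d.p.).
ϑ = −N·λ_min/(λ_max−λ_min) = −105·(-2*cos(pi/105))/(2−(-2*cos(pi/105))) = 105*cos(pi/105)/(cos(pi/105) + 1).
ϑ(G) ≈ 52.488249.
Lovász sandwich 52 ≤ 105*cos(pi/105)/(cos(pi/105) + 1) ≤ 53: both strict.

105*cos(pi/105)/(cos(pi/105) + 1)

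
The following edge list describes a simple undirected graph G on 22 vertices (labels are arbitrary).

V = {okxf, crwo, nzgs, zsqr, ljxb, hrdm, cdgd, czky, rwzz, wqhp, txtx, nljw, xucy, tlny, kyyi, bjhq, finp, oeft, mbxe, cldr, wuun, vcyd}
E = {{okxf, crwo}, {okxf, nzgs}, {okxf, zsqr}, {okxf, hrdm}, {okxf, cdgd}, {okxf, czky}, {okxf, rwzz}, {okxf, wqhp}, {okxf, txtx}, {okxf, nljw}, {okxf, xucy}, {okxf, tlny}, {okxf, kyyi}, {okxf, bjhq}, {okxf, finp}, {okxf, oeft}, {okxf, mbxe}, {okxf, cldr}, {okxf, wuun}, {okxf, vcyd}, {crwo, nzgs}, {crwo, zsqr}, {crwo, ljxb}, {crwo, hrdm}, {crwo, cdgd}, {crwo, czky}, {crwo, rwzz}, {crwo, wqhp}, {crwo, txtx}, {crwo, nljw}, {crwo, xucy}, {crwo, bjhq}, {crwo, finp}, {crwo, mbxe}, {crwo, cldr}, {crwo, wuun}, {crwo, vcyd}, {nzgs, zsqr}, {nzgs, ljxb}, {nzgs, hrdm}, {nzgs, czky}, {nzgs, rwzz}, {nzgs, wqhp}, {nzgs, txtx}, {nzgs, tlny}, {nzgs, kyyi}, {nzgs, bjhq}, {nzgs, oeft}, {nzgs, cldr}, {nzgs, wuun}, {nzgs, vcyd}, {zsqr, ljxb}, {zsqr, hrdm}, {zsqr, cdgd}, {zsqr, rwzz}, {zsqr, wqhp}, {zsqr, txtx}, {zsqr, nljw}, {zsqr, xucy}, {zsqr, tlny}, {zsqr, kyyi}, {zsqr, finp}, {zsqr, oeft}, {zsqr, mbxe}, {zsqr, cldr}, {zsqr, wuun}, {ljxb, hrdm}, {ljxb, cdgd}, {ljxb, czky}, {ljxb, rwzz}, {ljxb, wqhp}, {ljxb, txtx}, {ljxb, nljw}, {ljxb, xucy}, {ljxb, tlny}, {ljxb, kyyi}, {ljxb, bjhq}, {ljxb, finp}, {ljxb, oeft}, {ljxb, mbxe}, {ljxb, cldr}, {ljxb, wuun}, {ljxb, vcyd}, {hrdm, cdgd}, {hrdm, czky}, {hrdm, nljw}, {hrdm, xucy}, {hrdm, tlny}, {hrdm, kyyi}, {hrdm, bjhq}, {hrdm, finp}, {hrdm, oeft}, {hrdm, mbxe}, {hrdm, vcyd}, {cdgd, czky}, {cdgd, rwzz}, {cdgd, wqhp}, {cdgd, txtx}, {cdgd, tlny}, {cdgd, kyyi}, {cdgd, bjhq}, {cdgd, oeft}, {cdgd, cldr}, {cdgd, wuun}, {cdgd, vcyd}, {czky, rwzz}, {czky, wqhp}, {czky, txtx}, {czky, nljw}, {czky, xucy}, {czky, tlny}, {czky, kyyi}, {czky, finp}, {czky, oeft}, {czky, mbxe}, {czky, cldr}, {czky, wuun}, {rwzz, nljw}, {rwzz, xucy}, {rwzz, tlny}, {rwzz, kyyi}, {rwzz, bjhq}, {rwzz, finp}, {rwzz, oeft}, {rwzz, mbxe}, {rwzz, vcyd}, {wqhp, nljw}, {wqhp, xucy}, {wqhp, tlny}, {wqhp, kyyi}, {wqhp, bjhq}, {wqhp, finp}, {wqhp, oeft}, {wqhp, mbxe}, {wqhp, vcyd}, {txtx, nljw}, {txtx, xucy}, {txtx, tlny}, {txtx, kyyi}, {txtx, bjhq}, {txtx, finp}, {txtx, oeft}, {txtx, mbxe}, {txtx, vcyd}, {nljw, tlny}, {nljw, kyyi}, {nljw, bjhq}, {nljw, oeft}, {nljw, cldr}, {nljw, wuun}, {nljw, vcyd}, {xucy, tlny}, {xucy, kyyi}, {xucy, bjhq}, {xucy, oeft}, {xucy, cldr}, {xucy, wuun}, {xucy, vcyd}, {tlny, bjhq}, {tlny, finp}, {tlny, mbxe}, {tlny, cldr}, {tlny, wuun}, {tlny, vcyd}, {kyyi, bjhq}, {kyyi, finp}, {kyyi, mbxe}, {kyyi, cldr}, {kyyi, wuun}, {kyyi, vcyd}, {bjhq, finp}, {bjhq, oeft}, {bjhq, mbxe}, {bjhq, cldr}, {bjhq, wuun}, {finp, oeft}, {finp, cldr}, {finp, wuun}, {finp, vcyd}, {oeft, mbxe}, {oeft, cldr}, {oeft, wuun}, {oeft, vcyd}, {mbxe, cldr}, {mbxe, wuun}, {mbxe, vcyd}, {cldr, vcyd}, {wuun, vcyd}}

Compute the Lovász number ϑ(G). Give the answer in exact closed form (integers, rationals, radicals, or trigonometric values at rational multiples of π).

6

N(wuun) = {okxf, crwo, nzgs, zsqr, ljxb, cdgd, czky, nljw, xucy, tlny, kyyi, bjhq, finp, oeft, mbxe, vcyd}, |N(wuun)| = 16.
N(oeft) = {okxf, nzgs, zsqr, ljxb, hrdm, cdgd, czky, rwzz, wqhp, txtx, nljw, xucy, bjhq, finp, mbxe, cldr, wuun, vcyd}, |N(oeft)| = 18.
Vertex mbxe has 16 neighbors: okxf, crwo, zsqr, ljxb, hrdm, czky, rwzz, wqhp, txtx, tlny, kyyi, bjhq, oeft, cldr, wuun, vcyd.
Vertex crwo has 18 neighbors: okxf, nzgs, zsqr, ljxb, hrdm, cdgd, czky, rwzz, wqhp, txtx, nljw, xucy, bjhq, finp, mbxe, cldr, wuun, vcyd.
K_{6,6,4,4,2} (perfect); ϑ(G) = α(G) = max{6,6,4,4,2} = 6.
≈ 6.00000 (to 5 d.p.).
Lovász sandwich 6 ≤ 6 ≤ 6: collapsed.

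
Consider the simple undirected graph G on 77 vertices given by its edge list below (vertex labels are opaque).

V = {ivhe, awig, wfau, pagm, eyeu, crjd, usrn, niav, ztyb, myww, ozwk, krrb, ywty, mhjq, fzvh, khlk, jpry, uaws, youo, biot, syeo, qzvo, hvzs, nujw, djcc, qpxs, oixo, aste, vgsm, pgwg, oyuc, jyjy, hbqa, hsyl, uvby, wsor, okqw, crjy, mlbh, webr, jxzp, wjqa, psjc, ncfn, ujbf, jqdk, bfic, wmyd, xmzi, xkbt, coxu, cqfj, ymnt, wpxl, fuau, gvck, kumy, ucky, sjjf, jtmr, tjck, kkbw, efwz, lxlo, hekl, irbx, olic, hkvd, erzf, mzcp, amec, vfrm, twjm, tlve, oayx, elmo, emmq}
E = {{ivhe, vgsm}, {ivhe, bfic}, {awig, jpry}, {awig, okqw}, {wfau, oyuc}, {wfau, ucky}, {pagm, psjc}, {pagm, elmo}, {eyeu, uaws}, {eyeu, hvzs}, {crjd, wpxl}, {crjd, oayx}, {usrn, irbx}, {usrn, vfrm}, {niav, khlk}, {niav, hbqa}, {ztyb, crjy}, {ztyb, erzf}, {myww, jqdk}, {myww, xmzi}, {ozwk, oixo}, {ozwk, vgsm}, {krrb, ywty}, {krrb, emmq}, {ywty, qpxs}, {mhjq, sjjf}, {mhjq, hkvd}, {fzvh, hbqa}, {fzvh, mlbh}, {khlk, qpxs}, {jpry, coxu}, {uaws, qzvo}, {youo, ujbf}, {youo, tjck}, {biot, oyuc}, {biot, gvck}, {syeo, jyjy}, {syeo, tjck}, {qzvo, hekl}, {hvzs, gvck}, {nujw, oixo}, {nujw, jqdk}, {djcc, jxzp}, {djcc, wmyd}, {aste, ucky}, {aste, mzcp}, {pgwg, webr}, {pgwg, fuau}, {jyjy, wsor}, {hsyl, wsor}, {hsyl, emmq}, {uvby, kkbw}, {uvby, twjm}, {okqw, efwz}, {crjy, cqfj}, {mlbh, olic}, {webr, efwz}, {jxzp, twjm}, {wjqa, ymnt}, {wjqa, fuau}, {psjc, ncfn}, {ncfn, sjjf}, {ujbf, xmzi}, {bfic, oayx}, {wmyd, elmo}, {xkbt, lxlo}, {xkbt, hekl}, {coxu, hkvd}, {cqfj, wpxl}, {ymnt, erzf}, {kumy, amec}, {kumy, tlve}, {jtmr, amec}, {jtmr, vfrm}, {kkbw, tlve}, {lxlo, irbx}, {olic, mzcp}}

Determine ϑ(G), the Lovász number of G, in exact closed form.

deg(biot) = 2; N(biot) = {oyuc, gvck}.
N(jpry) = {awig, coxu}, |N(jpry)| = 2.
deg(ivhe) = 2; N(ivhe) = {vgsm, bfic}.
Vertex kkbw has 2 neighbors: uvby, tlve.
Every vertex has degree 2 (N=77); the odd cycle C_{77}.
spec(A) ≈ [2.0, 1.9933, 1.9734, 1.9404, 1.8944, 1.8358, 1.765, 1.6825, 1.5888, 1.4845, 1.3703, 1.247, 1.1154, 0.9764, 0.8308, 0.6798, 0.5242, 0.3651, 0.2036, 0.0408, -0.1223, -0.2846, -0.445, -0.6025, -0.7559, -0.9043, -1.0467, -1.1822, -1.3097, -1.4286, -1.5379, -1.637, -1.7252, -1.8019, -1.8667, -1.919, -1.9585, -1.985, -1.9983] (distinct, 4 d.p.).
λ_max=2, λ_min=-2*cos(pi/77); ϑ = −77·λ_min/(λ_max−λ_min) = 77*cos(pi/77)/(cos(pi/77) + 1).
ϑ(G) ≈ 38.48397.
38 ≤ 77*cos(pi/77)/(cos(pi/77) + 1) ≤ 39: both strict.

77*cos(pi/77)/(cos(pi/77) + 1)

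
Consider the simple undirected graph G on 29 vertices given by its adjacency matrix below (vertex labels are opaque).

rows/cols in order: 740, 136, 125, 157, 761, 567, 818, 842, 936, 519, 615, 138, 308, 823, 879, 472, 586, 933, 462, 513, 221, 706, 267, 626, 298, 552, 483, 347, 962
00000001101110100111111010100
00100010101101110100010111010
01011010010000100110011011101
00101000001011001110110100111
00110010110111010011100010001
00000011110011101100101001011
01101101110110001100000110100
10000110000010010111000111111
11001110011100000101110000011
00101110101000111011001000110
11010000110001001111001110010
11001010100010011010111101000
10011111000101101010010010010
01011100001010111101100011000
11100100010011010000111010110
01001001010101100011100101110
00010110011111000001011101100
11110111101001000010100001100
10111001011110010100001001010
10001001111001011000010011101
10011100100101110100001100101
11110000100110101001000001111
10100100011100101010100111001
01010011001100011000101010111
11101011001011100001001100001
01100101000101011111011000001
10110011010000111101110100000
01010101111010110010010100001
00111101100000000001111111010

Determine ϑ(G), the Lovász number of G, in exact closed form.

N(513) = {740, 761, 842, 936, 519, 615, 823, 472, 586, 706, 298, 552, 483, 962}, |N(513)| = 14.
N(552) = {136, 125, 567, 842, 138, 823, 472, 586, 933, 462, 513, 706, 267, 962}, |N(552)| = 14.
Vertex 626 has 14 neighbors: 136, 157, 818, 842, 615, 138, 472, 586, 221, 267, 298, 483, 347, 962.
N(462) = {740, 125, 157, 761, 842, 519, 615, 138, 308, 472, 933, 267, 552, 347}, |N(462)| = 14.
14-regular, N=29; SR(29,14,6,7) — a Paley graph.
A has 3 distinct eigenvalues ≈ [14.0, 2.19258, -3.19258].
−29·(-sqrt(29)/2 - 1/2) / ((14)−(-sqrt(29)/2 - 1/2)) = sqrt(29) = ϑ(G).
= 5.3852… (decimal).

sqrt(29)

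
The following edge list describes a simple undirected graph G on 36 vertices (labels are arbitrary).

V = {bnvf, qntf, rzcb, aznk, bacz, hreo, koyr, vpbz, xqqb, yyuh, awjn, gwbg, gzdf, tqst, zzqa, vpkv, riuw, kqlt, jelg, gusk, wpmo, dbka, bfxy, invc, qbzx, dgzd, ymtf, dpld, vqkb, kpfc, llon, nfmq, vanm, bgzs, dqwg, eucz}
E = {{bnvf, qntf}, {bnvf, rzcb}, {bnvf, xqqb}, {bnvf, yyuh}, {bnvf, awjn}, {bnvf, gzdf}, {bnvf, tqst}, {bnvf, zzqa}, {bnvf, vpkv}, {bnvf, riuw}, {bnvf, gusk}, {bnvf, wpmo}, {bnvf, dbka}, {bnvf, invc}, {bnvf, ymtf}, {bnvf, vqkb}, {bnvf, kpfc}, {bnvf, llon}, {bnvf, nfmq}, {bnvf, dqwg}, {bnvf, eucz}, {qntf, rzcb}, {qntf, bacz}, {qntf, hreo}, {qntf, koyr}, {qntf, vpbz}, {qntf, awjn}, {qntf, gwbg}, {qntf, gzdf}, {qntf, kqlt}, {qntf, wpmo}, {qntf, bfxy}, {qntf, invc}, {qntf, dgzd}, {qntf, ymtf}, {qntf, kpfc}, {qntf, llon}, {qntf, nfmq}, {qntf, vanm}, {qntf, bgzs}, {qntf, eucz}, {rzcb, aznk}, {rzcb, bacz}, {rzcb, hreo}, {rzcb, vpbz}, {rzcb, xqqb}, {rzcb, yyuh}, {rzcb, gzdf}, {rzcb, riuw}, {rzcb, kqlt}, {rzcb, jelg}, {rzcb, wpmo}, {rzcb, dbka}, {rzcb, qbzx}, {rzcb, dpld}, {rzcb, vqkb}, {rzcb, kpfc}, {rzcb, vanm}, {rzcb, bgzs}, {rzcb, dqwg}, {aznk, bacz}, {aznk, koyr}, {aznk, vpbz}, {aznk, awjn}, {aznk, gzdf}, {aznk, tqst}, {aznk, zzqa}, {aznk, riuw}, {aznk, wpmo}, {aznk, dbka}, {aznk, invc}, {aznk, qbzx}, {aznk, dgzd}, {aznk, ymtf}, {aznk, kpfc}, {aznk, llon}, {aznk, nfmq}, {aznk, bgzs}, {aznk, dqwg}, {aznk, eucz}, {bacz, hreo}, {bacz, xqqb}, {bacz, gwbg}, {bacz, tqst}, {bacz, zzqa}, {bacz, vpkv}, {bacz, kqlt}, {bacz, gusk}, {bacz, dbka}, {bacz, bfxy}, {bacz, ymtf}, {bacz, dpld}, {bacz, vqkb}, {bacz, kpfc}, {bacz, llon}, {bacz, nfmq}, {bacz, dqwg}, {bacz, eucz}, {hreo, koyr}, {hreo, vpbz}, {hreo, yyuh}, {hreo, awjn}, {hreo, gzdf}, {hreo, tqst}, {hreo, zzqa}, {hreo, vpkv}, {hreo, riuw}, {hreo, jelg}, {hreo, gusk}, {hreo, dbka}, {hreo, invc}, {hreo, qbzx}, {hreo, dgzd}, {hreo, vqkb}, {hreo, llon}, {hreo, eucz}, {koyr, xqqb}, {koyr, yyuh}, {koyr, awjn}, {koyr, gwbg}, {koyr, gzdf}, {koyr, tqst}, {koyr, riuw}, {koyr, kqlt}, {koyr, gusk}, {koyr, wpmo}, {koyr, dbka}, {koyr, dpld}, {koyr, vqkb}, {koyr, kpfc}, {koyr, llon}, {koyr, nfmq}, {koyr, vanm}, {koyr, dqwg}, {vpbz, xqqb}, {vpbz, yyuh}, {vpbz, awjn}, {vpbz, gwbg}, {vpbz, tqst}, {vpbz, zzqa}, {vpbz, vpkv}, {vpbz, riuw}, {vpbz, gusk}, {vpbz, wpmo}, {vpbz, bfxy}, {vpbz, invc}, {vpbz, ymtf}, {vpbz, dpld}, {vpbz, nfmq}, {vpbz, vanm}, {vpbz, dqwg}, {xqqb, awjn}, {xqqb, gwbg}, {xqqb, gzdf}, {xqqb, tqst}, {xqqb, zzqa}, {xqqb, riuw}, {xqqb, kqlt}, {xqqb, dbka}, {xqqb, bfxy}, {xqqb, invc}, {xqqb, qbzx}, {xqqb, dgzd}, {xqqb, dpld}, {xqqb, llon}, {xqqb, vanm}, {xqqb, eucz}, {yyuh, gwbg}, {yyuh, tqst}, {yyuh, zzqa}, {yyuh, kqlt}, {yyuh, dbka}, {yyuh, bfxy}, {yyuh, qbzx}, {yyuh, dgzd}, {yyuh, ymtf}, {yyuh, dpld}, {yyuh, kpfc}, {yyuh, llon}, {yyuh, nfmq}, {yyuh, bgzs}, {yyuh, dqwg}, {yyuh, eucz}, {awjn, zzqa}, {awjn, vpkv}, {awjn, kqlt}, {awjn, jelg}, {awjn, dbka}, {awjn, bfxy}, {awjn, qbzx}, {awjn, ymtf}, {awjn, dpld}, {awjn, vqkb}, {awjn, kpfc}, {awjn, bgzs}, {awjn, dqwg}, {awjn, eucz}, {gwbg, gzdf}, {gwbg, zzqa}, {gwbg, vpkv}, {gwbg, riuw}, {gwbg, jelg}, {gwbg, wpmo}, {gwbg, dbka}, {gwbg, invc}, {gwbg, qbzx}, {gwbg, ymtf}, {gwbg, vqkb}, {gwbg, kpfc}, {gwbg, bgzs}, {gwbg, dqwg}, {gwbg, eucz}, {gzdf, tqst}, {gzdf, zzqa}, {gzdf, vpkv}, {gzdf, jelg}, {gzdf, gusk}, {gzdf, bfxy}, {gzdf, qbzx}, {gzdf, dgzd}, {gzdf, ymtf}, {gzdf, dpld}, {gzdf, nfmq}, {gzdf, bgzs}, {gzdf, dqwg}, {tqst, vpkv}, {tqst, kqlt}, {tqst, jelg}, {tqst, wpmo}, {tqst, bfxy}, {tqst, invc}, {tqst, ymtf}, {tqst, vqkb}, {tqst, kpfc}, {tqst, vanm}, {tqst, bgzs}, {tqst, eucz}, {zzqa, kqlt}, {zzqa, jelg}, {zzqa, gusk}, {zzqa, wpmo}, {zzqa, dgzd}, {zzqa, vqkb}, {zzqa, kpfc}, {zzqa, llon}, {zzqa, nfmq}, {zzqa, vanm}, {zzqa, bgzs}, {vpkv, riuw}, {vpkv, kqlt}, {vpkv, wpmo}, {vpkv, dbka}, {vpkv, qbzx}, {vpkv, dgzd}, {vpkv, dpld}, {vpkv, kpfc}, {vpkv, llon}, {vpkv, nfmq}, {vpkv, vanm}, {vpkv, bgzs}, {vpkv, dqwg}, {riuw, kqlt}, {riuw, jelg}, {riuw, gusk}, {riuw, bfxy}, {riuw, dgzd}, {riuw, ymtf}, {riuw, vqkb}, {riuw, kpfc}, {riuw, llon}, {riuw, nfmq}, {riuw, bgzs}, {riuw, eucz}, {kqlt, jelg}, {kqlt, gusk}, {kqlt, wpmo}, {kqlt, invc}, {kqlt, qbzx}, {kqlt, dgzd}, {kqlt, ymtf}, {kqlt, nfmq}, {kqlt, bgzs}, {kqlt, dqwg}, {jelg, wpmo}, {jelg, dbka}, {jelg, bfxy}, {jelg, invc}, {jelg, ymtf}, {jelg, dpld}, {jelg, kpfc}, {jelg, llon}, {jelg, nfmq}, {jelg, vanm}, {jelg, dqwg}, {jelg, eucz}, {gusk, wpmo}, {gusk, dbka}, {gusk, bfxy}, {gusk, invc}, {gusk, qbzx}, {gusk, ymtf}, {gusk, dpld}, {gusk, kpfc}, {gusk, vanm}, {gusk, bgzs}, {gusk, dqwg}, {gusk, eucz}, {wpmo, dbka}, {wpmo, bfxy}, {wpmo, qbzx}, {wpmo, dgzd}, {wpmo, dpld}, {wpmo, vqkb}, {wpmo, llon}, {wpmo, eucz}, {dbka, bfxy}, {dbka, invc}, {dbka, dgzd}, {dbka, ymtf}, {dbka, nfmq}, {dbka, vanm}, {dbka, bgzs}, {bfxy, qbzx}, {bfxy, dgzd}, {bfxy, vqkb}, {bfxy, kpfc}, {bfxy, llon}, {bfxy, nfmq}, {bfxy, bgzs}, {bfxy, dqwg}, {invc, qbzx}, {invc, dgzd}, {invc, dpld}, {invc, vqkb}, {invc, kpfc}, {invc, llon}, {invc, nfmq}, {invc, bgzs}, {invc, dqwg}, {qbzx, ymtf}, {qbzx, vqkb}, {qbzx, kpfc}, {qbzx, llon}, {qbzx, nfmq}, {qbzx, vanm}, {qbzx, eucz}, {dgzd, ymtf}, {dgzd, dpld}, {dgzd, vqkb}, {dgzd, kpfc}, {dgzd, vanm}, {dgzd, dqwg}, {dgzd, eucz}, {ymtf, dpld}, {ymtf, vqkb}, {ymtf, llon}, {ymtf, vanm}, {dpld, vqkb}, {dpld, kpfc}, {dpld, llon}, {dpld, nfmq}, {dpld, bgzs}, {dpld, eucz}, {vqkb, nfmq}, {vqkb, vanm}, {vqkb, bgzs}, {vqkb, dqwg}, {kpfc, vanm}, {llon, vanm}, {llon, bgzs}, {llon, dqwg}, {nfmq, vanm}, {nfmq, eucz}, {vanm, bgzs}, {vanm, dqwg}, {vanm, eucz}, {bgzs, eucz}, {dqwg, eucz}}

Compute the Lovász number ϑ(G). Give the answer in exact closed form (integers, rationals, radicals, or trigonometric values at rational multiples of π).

deg(vqkb) = 21; N(vqkb) = {bnvf, rzcb, bacz, hreo, koyr, awjn, gwbg, tqst, zzqa, riuw, wpmo, bfxy, invc, qbzx, dgzd, ymtf, dpld, nfmq, vanm, bgzs, dqwg}.
deg(rzcb) = 21; N(rzcb) = {bnvf, qntf, aznk, bacz, hreo, vpbz, xqqb, yyuh, gzdf, riuw, kqlt, jelg, wpmo, dbka, qbzx, dpld, vqkb, kpfc, vanm, bgzs, dqwg}.
N(qbzx) = {rzcb, aznk, hreo, xqqb, yyuh, awjn, gwbg, gzdf, vpkv, kqlt, gusk, wpmo, bfxy, invc, ymtf, vqkb, kpfc, llon, nfmq, vanm, eucz}, |N(qbzx)| = 21.
N(invc) = {bnvf, qntf, aznk, hreo, vpbz, xqqb, gwbg, tqst, kqlt, jelg, gusk, dbka, qbzx, dgzd, dpld, vqkb, kpfc, llon, nfmq, bgzs, dqwg}, |N(invc)| = 21.
Every vertex has degree 21 (N=36); Kneser K(9,2) on C(9,2)=36 vertices.
The 3 distinct eigenvalues: [21.0, 1.0, -6.0].
−36·(-6) / ((21)−(-6)) = 8 = ϑ(G).
ϑ(G) ≈ 8.000000000.

8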